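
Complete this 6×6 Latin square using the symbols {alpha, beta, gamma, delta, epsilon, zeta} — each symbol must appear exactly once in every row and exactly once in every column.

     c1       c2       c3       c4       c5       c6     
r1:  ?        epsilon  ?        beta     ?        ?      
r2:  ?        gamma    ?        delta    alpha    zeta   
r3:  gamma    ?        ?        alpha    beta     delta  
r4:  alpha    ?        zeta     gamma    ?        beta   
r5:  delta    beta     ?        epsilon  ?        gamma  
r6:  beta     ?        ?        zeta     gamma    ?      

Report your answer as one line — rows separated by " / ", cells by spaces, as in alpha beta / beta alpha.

zeta epsilon gamma beta delta alpha / epsilon gamma beta delta alpha zeta / gamma zeta epsilon alpha beta delta / alpha delta zeta gamma epsilon beta / delta beta alpha epsilon zeta gamma / beta alpha delta zeta gamma epsilon

row 1 has {beta,epsilon}; column 1 has {alpha,beta,gamma,delta} — only zeta is left for (r1,c1).
row 1 has {beta,epsilon,zeta}; column 5 has {alpha,beta,gamma} — only delta is left for (r1,c5).
row 1 has {beta,delta,epsilon,zeta}; column 6 has {beta,gamma,delta,zeta} — only alpha is left for (r1,c6).
row 2 has {alpha,gamma,delta,zeta}; column 1 has {alpha,beta,gamma,delta,zeta} — only epsilon is left for (r2,c1).
row 2 has {alpha,gamma,delta,epsilon,zeta}; column 3 has {zeta} — only beta is left for (r2,c3).
row 3 has {alpha,beta,gamma,delta}; column 2 has {beta,gamma,epsilon} — only zeta is left for (r3,c2).
row 3 has {alpha,beta,gamma,delta,zeta}; column 3 has {beta,zeta} — only epsilon is left for (r3,c3).
row 4 has {alpha,beta,gamma,zeta}; column 2 has {beta,gamma,epsilon,zeta} — only delta is left for (r4,c2).
row 4 has {alpha,beta,gamma,delta,zeta}; column 5 has {alpha,beta,gamma,delta} — only epsilon is left for (r4,c5).
row 5 has {beta,gamma,delta,epsilon}; column 3 has {beta,epsilon,zeta} — only alpha is left for (r5,c3).
row 5 has {alpha,beta,gamma,delta,epsilon}; column 5 has {alpha,beta,gamma,delta,epsilon} — only zeta is left for (r5,c5).
row 6 has {beta,gamma,zeta}; column 2 has {beta,gamma,delta,epsilon,zeta} — only alpha is left for (r6,c2).
row 6 has {alpha,beta,gamma,zeta}; column 3 has {alpha,beta,epsilon,zeta} — only delta is left for (r6,c3).
row 6 has {alpha,beta,gamma,delta,zeta}; column 6 has {alpha,beta,gamma,delta,zeta} — only epsilon is left for (r6,c6).
row 1 has {alpha,beta,delta,epsilon,zeta}; column 3 has {alpha,beta,delta,epsilon,zeta} — only gamma is left for (r1,c3).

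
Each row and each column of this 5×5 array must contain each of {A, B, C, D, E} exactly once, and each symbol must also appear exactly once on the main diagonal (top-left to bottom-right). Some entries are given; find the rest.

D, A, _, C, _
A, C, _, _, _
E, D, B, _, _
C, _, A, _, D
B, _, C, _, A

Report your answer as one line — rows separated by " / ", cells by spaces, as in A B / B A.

At row 1, column 3: row 1 has {A,C,D}; column 3 has {A,B,C}; that leaves E.
At row 1, column 5: row 1 has {A,C,D,E}; column 5 has {A,D}; that leaves B.
At row 2, column 3: row 2 has {A,C}; column 3 has {A,B,C,E}; that leaves D.
At row 2, column 5: row 2 has {A,C,D}; column 5 has {A,B,D}; that leaves E.
At row 3, column 4: row 3 has {B,D,E}; column 4 has {C}; that leaves A.
At row 3, column 5: row 3 has {A,B,D,E}; column 5 has {A,B,D,E}; that leaves C.
At row 4, column 4: row 4 has {A,C,D}; column 4 has {A,C}; the diagonal has {A,B,C,D}; that leaves E.
At row 5, column 2: row 5 has {A,B,C}; column 2 has {A,C,D}; that leaves E.
At row 5, column 4: row 5 has {A,B,C,E}; column 4 has {A,C,E}; that leaves D.
At row 2, column 4: row 2 has {A,C,D,E}; column 4 has {A,C,D,E}; that leaves B.
At row 4, column 2: row 4 has {A,C,D,E}; column 2 has {A,C,D,E}; that leaves B.

D A E C B / A C D B E / E D B A C / C B A E D / B E C D A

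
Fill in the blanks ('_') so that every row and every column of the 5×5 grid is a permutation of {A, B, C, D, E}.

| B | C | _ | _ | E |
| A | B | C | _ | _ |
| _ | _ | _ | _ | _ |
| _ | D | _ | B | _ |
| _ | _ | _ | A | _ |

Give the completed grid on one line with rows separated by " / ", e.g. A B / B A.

(r1,c4) = D
(r2,c4) = E
(r2,c5) = D
(r3,c4) = C
(r5,c2) = E
(r1,c3) = A
(r3,c2) = A
(r3,c5) = B
(r4,c3) = E
(r5,c5) = C
(r3,c3) = D
(r4,c1) = C
(r4,c5) = A
(r5,c1) = D
(r5,c3) = B
(r3,c1) = E

B C A D E / A B C E D / E A D C B / C D E B A / D E B A C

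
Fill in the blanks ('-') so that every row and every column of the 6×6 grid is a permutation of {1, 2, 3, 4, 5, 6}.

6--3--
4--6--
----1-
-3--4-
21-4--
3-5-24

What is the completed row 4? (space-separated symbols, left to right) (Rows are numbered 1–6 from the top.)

At row 1, column 5: row 1 has {3,6}; column 5 has {1,2,4}; that leaves 5.
At row 2, column 5: row 2 has {4,6}; column 5 has {1,2,4,5}; that leaves 3.
At row 3, column 1: row 3 has {1}; column 1 has {2,3,4,6}; that leaves 5.
At row 3, column 4: row 3 has {1,5}; column 4 has {3,4,6}; that leaves 2.
At row 4, column 1: row 4 has {3,4}; column 1 has {2,3,4,5,6}; that leaves 1.
At row 4, column 4: row 4 has {1,3,4}; column 4 has {2,3,4,6}; that leaves 5.
At row 5, column 5: row 5 has {1,2,4}; column 5 has {1,2,3,4,5}; that leaves 6.
At row 6, column 2: row 6 has {2,3,4,5}; column 2 has {1,3}; that leaves 6.
At row 6, column 4: row 6 has {2,3,4,5,6}; column 4 has {2,3,4,5,6}; that leaves 1.
At row 3, column 2: row 3 has {1,2,5}; column 2 has {1,3,6}; that leaves 4.
At row 5, column 3: row 5 has {1,2,4,6}; column 3 has {5}; that leaves 3.
At row 5, column 6: row 5 has {1,2,3,4,6}; column 6 has {4}; that leaves 5.
At row 1, column 2: row 1 has {3,5,6}; column 2 has {1,3,4,6}; that leaves 2.
At row 1, column 6: row 1 has {2,3,5,6}; column 6 has {4,5}; that leaves 1.
At row 2, column 2: row 2 has {3,4,6}; column 2 has {1,2,3,4,6}; that leaves 5.
At row 2, column 6: row 2 has {3,4,5,6}; column 6 has {1,4,5}; that leaves 2.
At row 3, column 3: row 3 has {1,2,4,5}; column 3 has {3,5}; that leaves 6.
At row 3, column 6: row 3 has {1,2,4,5,6}; column 6 has {1,2,4,5}; that leaves 3.
At row 4, column 3: row 4 has {1,3,4,5}; column 3 has {3,5,6}; that leaves 2.
At row 4, column 6: row 4 has {1,2,3,4,5}; column 6 has {1,2,3,4,5}; that leaves 6.

1 3 2 5 4 6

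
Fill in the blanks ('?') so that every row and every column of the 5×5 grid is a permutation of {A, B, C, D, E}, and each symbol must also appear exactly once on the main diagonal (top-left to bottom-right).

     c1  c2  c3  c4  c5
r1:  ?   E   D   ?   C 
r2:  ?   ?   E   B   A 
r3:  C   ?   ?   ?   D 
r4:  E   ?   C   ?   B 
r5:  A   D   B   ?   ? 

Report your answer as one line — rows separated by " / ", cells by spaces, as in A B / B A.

B E D A C / D C E B A / C B A E D / E A C D B / A D B C E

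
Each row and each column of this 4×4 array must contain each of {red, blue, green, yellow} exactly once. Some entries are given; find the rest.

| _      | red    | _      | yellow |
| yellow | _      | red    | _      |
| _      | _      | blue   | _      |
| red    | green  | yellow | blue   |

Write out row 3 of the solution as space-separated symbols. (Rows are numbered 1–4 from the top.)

green yellow blue red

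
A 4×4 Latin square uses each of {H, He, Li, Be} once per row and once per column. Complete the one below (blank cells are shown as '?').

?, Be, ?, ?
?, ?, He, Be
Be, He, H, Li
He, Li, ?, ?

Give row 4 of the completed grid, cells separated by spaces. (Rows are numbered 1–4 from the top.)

He Li Be H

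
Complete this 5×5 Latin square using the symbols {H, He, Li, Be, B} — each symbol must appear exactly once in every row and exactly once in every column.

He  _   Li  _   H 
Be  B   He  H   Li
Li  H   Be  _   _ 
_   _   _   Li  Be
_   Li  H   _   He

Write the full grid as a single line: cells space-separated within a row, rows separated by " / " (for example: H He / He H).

He Be Li B H / Be B He H Li / Li H Be He B / H He B Li Be / B Li H Be He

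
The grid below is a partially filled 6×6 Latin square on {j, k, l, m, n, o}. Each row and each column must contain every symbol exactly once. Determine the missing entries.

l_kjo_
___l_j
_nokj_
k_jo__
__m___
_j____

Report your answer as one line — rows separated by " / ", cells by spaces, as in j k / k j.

(r1,c2) = m
(r1,c6) = n
(r2,c3) = n
(r3,c1) = m
(r3,c6) = l
(r4,c2) = l
(r4,c6) = m
(r5,c4) = n
(r6,c3) = l
(r6,c4) = m
(r2,c1) = o
(r2,c2) = k
(r2,c5) = m
(r4,c5) = n
(r5,c1) = j
(r5,c2) = o
(r5,c6) = k
(r6,c1) = n
(r6,c5) = k
(r6,c6) = o
(r5,c5) = l

l m k j o n / o k n l m j / m n o k j l / k l j o n m / j o m n l k / n j l m k o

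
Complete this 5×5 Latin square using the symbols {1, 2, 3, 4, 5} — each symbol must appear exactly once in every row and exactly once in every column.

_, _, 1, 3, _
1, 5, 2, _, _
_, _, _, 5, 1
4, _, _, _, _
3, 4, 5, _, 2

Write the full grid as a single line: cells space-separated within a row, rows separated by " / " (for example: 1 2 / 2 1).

5 2 1 3 4 / 1 5 2 4 3 / 2 3 4 5 1 / 4 1 3 2 5 / 3 4 5 1 2

Cell (r1,c2): row 1 has {1,3}; column 2 has {4,5} → 2.
Cell (r2,c4): row 2 has {1,2,5}; column 4 has {3,5} → 4.
Cell (r2,c5): row 2 has {1,2,4,5}; column 5 has {1,2} → 3.
Cell (r3,c1): row 3 has {1,5}; column 1 has {1,3,4} → 2.
Cell (r3,c2): row 3 has {1,2,5}; column 2 has {2,4,5} → 3.
Cell (r3,c3): row 3 has {1,2,3,5}; column 3 has {1,2,5} → 4.
Cell (r4,c2): row 4 has {4}; column 2 has {2,3,4,5} → 1.
Cell (r4,c3): row 4 has {1,4}; column 3 has {1,2,4,5} → 3.
Cell (r4,c4): row 4 has {1,3,4}; column 4 has {3,4,5} → 2.
Cell (r4,c5): row 4 has {1,2,3,4}; column 5 has {1,2,3} → 5.
Cell (r5,c4): row 5 has {2,3,4,5}; column 4 has {2,3,4,5} → 1.
Cell (r1,c1): row 1 has {1,2,3}; column 1 has {1,2,3,4} → 5.
Cell (r1,c5): row 1 has {1,2,3,5}; column 5 has {1,2,3,5} → 4.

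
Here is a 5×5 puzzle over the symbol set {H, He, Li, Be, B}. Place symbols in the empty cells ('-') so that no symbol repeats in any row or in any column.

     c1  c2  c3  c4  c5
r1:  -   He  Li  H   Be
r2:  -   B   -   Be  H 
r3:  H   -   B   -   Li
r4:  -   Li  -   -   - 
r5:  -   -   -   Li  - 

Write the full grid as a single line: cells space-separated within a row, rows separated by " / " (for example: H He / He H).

B He Li H Be / Li B He Be H / H Be B He Li / Be Li H B He / He H Be Li B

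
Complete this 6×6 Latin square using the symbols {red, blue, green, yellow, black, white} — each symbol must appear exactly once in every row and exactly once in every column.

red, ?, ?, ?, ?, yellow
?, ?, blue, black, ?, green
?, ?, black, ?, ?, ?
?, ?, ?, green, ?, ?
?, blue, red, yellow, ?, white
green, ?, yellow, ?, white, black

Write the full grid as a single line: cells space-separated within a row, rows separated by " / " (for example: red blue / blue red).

row 4 has {green}; column 3 has {red,blue,yellow,black} — only white is left for (r4,c3).
row 5 has {red,blue,yellow,white}; column 1 has {red,green} — only black is left for (r5,c1).
row 5 has {red,blue,yellow,black,white}; column 5 has {white} — only green is left for (r5,c5).
row 6 has {green,yellow,black,white}; column 2 has {blue} — only red is left for (r6,c2).
row 6 has {red,green,yellow,black,white}; column 4 has {green,yellow,black} — only blue is left for (r6,c4).
row 1 has {red,yellow}; column 3 has {red,blue,yellow,black,white} — only green is left for (r1,c3).
row 1 has {red,green,yellow}; column 4 has {blue,green,yellow,black} — only white is left for (r1,c4).
row 3 has {black}; column 4 has {blue,green,yellow,black,white} — only red is left for (r3,c4).
row 3 has {red,black}; column 6 has {green,yellow,black,white} — only blue is left for (r3,c6).
row 4 has {green,white}; column 6 has {blue,green,yellow,black,white} — only red is left for (r4,c6).
row 1 has {red,green,yellow,white}; column 2 has {red,blue} — only black is left for (r1,c2).
row 1 has {red,green,yellow,black,white}; column 5 has {green,white} — only blue is left for (r1,c5).
row 3 has {red,blue,black}; column 5 has {blue,green,white} — only yellow is left for (r3,c5).
row 4 has {red,green,white}; column 2 has {red,blue,black} — only yellow is left for (r4,c2).
row 4 has {red,green,yellow,white}; column 5 has {blue,green,yellow,white} — only black is left for (r4,c5).
row 2 has {blue,green,black}; column 2 has {red,blue,yellow,black} — only white is left for (r2,c2).
row 2 has {blue,green,black,white}; column 5 has {blue,green,yellow,black,white} — only red is left for (r2,c5).
row 3 has {red,blue,yellow,black}; column 1 has {red,green,black} — only white is left for (r3,c1).
row 3 has {red,blue,yellow,black,white}; column 2 has {red,blue,yellow,black,white} — only green is left for (r3,c2).
row 4 has {red,green,yellow,black,white}; column 1 has {red,green,black,white} — only blue is left for (r4,c1).
row 2 has {red,blue,green,black,white}; column 1 has {red,blue,green,black,white} — only yellow is left for (r2,c1).

red black green white blue yellow / yellow white blue black red green / white green black red yellow blue / blue yellow white green black red / black blue red yellow green white / green red yellow blue white black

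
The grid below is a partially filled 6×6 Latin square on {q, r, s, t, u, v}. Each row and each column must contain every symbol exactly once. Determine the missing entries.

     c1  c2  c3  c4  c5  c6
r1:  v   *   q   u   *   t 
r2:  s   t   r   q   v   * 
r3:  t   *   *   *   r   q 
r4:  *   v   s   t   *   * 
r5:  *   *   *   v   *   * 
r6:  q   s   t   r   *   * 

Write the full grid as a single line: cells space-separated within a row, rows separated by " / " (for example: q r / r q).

v r q u s t / s t r q v u / t u v s r q / u v s t q r / r q u v t s / q s t r u v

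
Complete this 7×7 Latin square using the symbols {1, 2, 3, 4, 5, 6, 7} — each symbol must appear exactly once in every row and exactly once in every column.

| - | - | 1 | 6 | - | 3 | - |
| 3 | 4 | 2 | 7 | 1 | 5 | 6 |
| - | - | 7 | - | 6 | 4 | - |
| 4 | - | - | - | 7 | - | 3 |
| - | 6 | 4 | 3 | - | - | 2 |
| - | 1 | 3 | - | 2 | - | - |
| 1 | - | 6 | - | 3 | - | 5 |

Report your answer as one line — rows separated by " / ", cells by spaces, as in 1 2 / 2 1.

2 5 1 6 4 3 7 / 3 4 2 7 1 5 6 / 5 3 7 2 6 4 1 / 4 2 5 1 7 6 3 / 7 6 4 3 5 1 2 / 6 1 3 5 2 7 4 / 1 7 6 4 3 2 5

Cell (r3,c7): row 3 has {4,6,7}; column 7 has {2,3,5,6} → 1.
Cell (r4,c3): row 4 has {3,4,7}; column 3 has {1,2,3,4,6,7} → 5.
Cell (r5,c5): row 5 has {2,3,4,6}; column 5 has {1,2,3,6,7} → 5.
Cell (r1,c5): row 1 has {1,3,6}; column 5 has {1,2,3,5,6,7} → 4.
Cell (r1,c7): row 1 has {1,3,4,6}; column 7 has {1,2,3,5,6} → 7.
Cell (r4,c2): row 4 has {3,4,5,7}; column 2 has {1,4,6} → 2.
Cell (r4,c4): row 4 has {2,3,4,5,7}; column 4 has {3,6,7} → 1.
Cell (r4,c6): row 4 has {1,2,3,4,5,7}; column 6 has {3,4,5} → 6.
Cell (r5,c1): row 5 has {2,3,4,5,6}; column 1 has {1,3,4} → 7.
Cell (r5,c6): row 5 has {2,3,4,5,6,7}; column 6 has {3,4,5,6} → 1.
Cell (r6,c6): row 6 has {1,2,3}; column 6 has {1,3,4,5,6} → 7.
Cell (r6,c7): row 6 has {1,2,3,7}; column 7 has {1,2,3,5,6,7} → 4.
Cell (r7,c2): row 7 has {1,3,5,6}; column 2 has {1,2,4,6} → 7.
Cell (r7,c6): row 7 has {1,3,5,6,7}; column 6 has {1,3,4,5,6,7} → 2.
Cell (r1,c2): row 1 has {1,3,4,6,7}; column 2 has {1,2,4,6,7} → 5.
Cell (r3,c2): row 3 has {1,4,6,7}; column 2 has {1,2,4,5,6,7} → 3.
Cell (r6,c4): row 6 has {1,2,3,4,7}; column 4 has {1,3,6,7} → 5.
Cell (r7,c4): row 7 has {1,2,3,5,6,7}; column 4 has {1,3,5,6,7} → 4.
Cell (r1,c1): row 1 has {1,3,4,5,6,7}; column 1 has {1,3,4,7} → 2.
Cell (r3,c1): row 3 has {1,3,4,6,7}; column 1 has {1,2,3,4,7} → 5.
Cell (r3,c4): row 3 has {1,3,4,5,6,7}; column 4 has {1,3,4,5,6,7} → 2.
Cell (r6,c1): row 6 has {1,2,3,4,5,7}; column 1 has {1,2,3,4,5,7} → 6.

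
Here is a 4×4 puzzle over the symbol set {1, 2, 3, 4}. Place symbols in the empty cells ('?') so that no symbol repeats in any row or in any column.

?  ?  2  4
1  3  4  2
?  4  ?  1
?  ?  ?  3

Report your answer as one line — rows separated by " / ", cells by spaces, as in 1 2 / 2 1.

Cell (r1,c1): row 1 has {2,4}; column 1 has {1} → 3.
Cell (r1,c2): row 1 has {2,3,4}; column 2 has {3,4} → 1.
Cell (r3,c1): row 3 has {1,4}; column 1 has {1,3} → 2.
Cell (r3,c3): row 3 has {1,2,4}; column 3 has {2,4} → 3.
Cell (r4,c1): row 4 has {3}; column 1 has {1,2,3} → 4.
Cell (r4,c2): row 4 has {3,4}; column 2 has {1,3,4} → 2.
Cell (r4,c3): row 4 has {2,3,4}; column 3 has {2,3,4} → 1.

3 1 2 4 / 1 3 4 2 / 2 4 3 1 / 4 2 1 3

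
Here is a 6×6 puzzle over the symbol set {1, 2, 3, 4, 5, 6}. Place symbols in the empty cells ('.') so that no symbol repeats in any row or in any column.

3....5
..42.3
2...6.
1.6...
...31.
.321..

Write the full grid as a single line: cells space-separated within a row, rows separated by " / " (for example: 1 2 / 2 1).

3 4 1 6 2 5 / 6 1 4 2 5 3 / 2 5 3 4 6 1 / 1 2 6 5 3 4 / 4 6 5 3 1 2 / 5 3 2 1 4 6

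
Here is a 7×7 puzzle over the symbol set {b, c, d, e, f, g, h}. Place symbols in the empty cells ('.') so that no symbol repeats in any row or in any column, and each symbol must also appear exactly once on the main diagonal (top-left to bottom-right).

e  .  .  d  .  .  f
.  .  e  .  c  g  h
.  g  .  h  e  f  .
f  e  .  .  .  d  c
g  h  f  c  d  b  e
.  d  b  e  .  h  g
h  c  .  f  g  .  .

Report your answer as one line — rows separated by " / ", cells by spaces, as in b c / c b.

e b g d h c f / d f e b c g h / b g c h e f d / f e h g b d c / g h f c d b e / c d b e f h g / h c d f g e b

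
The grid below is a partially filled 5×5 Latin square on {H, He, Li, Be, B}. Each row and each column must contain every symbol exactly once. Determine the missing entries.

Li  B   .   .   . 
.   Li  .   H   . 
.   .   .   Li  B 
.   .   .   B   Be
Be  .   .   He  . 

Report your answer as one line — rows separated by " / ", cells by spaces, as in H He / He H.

Cell (r1,c4): row 1 has {Li,B}; column 4 has {H,He,Li,B} → Be.
Cell (r2,c5): row 2 has {H,Li}; column 5 has {Be,B} → He.
Cell (r5,c2): row 5 has {He,Be}; column 2 has {Li,B} → H.
Cell (r5,c5): row 5 has {H,He,Be}; column 5 has {He,Be,B} → Li.
Cell (r1,c5): row 1 has {Li,Be,B}; column 5 has {He,Li,Be,B} → H.
Cell (r2,c1): row 2 has {H,He,Li}; column 1 has {Li,Be} → B.
Cell (r2,c3): row 2 has {H,He,Li,B}; column 3 is empty so far → Be.
Cell (r4,c2): row 4 has {Be,B}; column 2 has {H,Li,B} → He.
Cell (r5,c3): row 5 has {H,He,Li,Be}; column 3 has {Be} → B.
Cell (r1,c3): row 1 has {H,Li,Be,B}; column 3 has {Be,B} → He.
Cell (r3,c2): row 3 has {Li,B}; column 2 has {H,He,Li,B} → Be.
Cell (r3,c3): row 3 has {Li,Be,B}; column 3 has {He,Be,B} → H.
Cell (r4,c1): row 4 has {He,Be,B}; column 1 has {Li,Be,B} → H.
Cell (r4,c3): row 4 has {H,He,Be,B}; column 3 has {H,He,Be,B} → Li.
Cell (r3,c1): row 3 has {H,Li,Be,B}; column 1 has {H,Li,Be,B} → He.

Li B He Be H / B Li Be H He / He Be H Li B / H He Li B Be / Be H B He Li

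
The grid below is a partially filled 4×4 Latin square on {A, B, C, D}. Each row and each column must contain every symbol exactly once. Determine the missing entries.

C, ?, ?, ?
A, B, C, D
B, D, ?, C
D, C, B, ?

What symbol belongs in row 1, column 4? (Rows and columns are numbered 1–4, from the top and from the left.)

B

row 1 has {C}; column 2 has {B,C,D} — only A is left for (r1,c2).
row 1 has {A,C}; column 3 has {B,C} — only D is left for (r1,c3).
row 1 has {A,C,D}; column 4 has {C,D} — only B is left for (r1,c4).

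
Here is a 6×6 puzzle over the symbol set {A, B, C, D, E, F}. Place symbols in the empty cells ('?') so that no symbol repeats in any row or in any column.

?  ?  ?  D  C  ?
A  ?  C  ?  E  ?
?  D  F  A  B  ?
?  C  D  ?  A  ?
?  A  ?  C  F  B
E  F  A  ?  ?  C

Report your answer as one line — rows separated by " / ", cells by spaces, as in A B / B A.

At row 2, column 2: row 2 has {A,C,E}; column 2 has {A,C,D,F}; that leaves B.
At row 2, column 4: row 2 has {A,B,C,E}; column 4 has {A,C,D}; that leaves F.
At row 2, column 6: row 2 has {A,B,C,E,F}; column 6 has {B,C}; that leaves D.
At row 3, column 1: row 3 has {A,B,D,F}; column 1 has {A,E}; that leaves C.
At row 3, column 6: row 3 has {A,B,C,D,F}; column 6 has {B,C,D}; that leaves E.
At row 4, column 6: row 4 has {A,C,D}; column 6 has {B,C,D,E}; that leaves F.
At row 5, column 1: row 5 has {A,B,C,F}; column 1 has {A,C,E}; that leaves D.
At row 5, column 3: row 5 has {A,B,C,D,F}; column 3 has {A,C,D,F}; that leaves E.
At row 6, column 4: row 6 has {A,C,E,F}; column 4 has {A,C,D,F}; that leaves B.
At row 6, column 5: row 6 has {A,B,C,E,F}; column 5 has {A,B,C,E,F}; that leaves D.
At row 1, column 2: row 1 has {C,D}; column 2 has {A,B,C,D,F}; that leaves E.
At row 1, column 3: row 1 has {C,D,E}; column 3 has {A,C,D,E,F}; that leaves B.
At row 1, column 6: row 1 has {B,C,D,E}; column 6 has {B,C,D,E,F}; that leaves A.
At row 4, column 1: row 4 has {A,C,D,F}; column 1 has {A,C,D,E}; that leaves B.
At row 4, column 4: row 4 has {A,B,C,D,F}; column 4 has {A,B,C,D,F}; that leaves E.
At row 1, column 1: row 1 has {A,B,C,D,E}; column 1 has {A,B,C,D,E}; that leaves F.

F E B D C A / A B C F E D / C D F A B E / B C D E A F / D A E C F B / E F A B D C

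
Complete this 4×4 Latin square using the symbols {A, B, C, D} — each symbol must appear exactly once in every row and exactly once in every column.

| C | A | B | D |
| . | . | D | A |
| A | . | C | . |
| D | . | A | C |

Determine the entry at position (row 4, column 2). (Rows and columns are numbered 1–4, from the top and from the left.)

(r2,c1) = B
(r2,c2) = C
(r3,c4) = B
(r4,c2) = B

B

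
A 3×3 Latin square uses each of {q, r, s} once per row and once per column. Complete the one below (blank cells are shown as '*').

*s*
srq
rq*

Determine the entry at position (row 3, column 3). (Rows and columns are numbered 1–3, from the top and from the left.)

(r1,c1) = q
(r1,c3) = r
(r3,c3) = s

s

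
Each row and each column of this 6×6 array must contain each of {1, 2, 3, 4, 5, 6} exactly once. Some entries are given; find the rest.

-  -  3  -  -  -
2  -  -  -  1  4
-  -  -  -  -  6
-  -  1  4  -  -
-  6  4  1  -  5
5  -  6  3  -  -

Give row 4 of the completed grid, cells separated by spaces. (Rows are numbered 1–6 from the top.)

(r2,c3) = 5
(r2,c4) = 6
(r3,c3) = 2
(r3,c4) = 5
(r5,c1) = 3
(r5,c5) = 2
(r6,c5) = 4
(r1,c4) = 2
(r1,c6) = 1
(r2,c2) = 3
(r3,c5) = 3
(r4,c1) = 6
(r4,c5) = 5
(r6,c6) = 2
(r1,c1) = 4
(r1,c2) = 5
(r1,c5) = 6
(r3,c1) = 1
(r3,c2) = 4
(r4,c2) = 2
(r4,c6) = 3

6 2 1 4 5 3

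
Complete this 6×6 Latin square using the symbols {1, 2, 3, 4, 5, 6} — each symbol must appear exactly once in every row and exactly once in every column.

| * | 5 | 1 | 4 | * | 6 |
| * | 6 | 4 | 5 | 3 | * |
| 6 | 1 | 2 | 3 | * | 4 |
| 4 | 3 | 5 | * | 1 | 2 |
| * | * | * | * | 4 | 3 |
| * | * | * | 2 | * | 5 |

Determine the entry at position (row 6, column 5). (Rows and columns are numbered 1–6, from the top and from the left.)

6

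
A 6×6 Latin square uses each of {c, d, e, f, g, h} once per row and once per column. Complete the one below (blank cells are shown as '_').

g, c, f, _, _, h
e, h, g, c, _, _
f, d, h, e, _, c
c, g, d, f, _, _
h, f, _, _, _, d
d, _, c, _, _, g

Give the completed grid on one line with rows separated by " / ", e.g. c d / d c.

g c f d e h / e h g c d f / f d h e g c / c g d f h e / h f e g c d / d e c h f g

(r1,c4): row 1 has {c,f,g,h}; column 4 has {c,e,f}, so it must be d.
(r1,c5): row 1 has {c,d,f,g,h}; column 5 is empty so far, so it must be e.
(r2,c6): row 2 has {c,e,g,h}; column 6 has {c,d,g,h}, so it must be f.
(r3,c5): row 3 has {c,d,e,f,h}; column 5 has {e}, so it must be g.
(r4,c5): row 4 has {c,d,f,g}; column 5 has {e,g}, so it must be h.
(r4,c6): row 4 has {c,d,f,g,h}; column 6 has {c,d,f,g,h}, so it must be e.
(r5,c3): row 5 has {d,f,h}; column 3 has {c,d,f,g,h}, so it must be e.
(r5,c4): row 5 has {d,e,f,h}; column 4 has {c,d,e,f}, so it must be g.
(r5,c5): row 5 has {d,e,f,g,h}; column 5 has {e,g,h}, so it must be c.
(r6,c2): row 6 has {c,d,g}; column 2 has {c,d,f,g,h}, so it must be e.
(r6,c4): row 6 has {c,d,e,g}; column 4 has {c,d,e,f,g}, so it must be h.
(r6,c5): row 6 has {c,d,e,g,h}; column 5 has {c,e,g,h}, so it must be f.
(r2,c5): row 2 has {c,e,f,g,h}; column 5 has {c,e,f,g,h}, so it must be d.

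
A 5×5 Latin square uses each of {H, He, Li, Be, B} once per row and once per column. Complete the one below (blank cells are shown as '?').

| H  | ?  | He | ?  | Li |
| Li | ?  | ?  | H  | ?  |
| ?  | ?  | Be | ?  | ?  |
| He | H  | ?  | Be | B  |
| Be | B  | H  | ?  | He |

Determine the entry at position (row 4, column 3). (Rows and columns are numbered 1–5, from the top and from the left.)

row 1 has {H,He,Li}; column 2 has {H,B} — only Be is left for (r1,c2).
row 1 has {H,He,Li,Be}; column 4 has {H,Be} — only B is left for (r1,c4).
row 2 has {H,Li}; column 2 has {H,Be,B} — only He is left for (r2,c2).
row 2 has {H,He,Li}; column 3 has {H,He,Be} — only B is left for (r2,c3).
row 2 has {H,He,Li,B}; column 5 has {He,Li,B} — only Be is left for (r2,c5).
row 3 has {Be}; column 1 has {H,He,Li,Be} — only B is left for (r3,c1).
row 3 has {Be,B}; column 2 has {H,He,Be,B} — only Li is left for (r3,c2).
row 3 has {Li,Be,B}; column 4 has {H,Be,B} — only He is left for (r3,c4).
row 3 has {He,Li,Be,B}; column 5 has {He,Li,Be,B} — only H is left for (r3,c5).
row 4 has {H,He,Be,B}; column 3 has {H,He,Be,B} — only Li is left for (r4,c3).

Li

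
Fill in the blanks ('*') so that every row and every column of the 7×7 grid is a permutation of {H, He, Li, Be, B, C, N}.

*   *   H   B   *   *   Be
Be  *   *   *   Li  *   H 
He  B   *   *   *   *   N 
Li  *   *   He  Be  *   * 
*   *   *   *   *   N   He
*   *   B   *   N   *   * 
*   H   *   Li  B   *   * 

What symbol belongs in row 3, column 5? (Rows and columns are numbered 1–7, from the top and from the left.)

(r7,c7) = C
(r4,c7) = B
(r6,c7) = Li
(r7,c1) = N
(r1,c1) = C
(r1,c5) = He
(r1,c6) = Li
(r6,c1) = H
(r1,c2) = N
(r4,c2) = C
(r4,c3) = N
(r4,c6) = H
(r5,c1) = B
(r2,c2) = He
(r2,c3) = C
(r2,c4) = N
(r2,c6) = B
(r6,c2) = Be
(r6,c4) = C
(r6,c6) = He
(r7,c6) = Be
(r3,c6) = C
(r5,c2) = Li
(r5,c3) = Be
(r5,c4) = H
(r5,c5) = C
(r7,c3) = He
(r3,c3) = Li
(r3,c4) = Be
(r3,c5) = H

H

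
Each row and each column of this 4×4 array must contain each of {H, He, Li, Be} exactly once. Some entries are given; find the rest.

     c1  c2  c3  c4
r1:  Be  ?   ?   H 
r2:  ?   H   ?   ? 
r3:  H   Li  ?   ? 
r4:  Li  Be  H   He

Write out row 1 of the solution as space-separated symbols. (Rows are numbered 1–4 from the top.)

Be He Li H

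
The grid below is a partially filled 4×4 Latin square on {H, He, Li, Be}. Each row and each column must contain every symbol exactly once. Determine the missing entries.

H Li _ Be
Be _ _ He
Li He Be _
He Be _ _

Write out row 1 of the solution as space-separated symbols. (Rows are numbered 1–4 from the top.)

Cell (r1,c3): row 1 has {H,Li,Be}; column 3 has {Be} → He.

H Li He Be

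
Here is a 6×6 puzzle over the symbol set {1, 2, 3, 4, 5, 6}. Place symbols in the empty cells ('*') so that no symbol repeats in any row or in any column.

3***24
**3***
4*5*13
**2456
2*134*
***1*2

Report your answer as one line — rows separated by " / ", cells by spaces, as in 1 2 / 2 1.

Cell (r1,c3): row 1 has {2,3,4}; column 3 has {1,2,3,5} → 6.
Cell (r1,c4): row 1 has {2,3,4,6}; column 4 has {1,3,4} → 5.
Cell (r2,c5): row 2 has {3}; column 5 has {1,2,4,5} → 6.
Cell (r4,c1): row 4 has {2,4,5,6}; column 1 has {2,3,4} → 1.
Cell (r4,c2): row 4 has {1,2,4,5,6}; column 2 is empty so far → 3.
Cell (r5,c6): row 5 has {1,2,3,4}; column 6 has {2,3,4,6} → 5.
Cell (r6,c3): row 6 has {1,2}; column 3 has {1,2,3,5,6} → 4.
Cell (r6,c5): row 6 has {1,2,4}; column 5 has {1,2,4,5,6} → 3.
Cell (r1,c2): row 1 has {2,3,4,5,6}; column 2 has {3} → 1.
Cell (r2,c1): row 2 has {3,6}; column 1 has {1,2,3,4} → 5.
Cell (r2,c4): row 2 has {3,5,6}; column 4 has {1,3,4,5} → 2.
Cell (r2,c6): row 2 has {2,3,5,6}; column 6 has {2,3,4,5,6} → 1.
Cell (r3,c4): row 3 has {1,3,4,5}; column 4 has {1,2,3,4,5} → 6.
Cell (r5,c2): row 5 has {1,2,3,4,5}; column 2 has {1,3} → 6.
Cell (r6,c1): row 6 has {1,2,3,4}; column 1 has {1,2,3,4,5} → 6.
Cell (r6,c2): row 6 has {1,2,3,4,6}; column 2 has {1,3,6} → 5.
Cell (r2,c2): row 2 has {1,2,3,5,6}; column 2 has {1,3,5,6} → 4.
Cell (r3,c2): row 3 has {1,3,4,5,6}; column 2 has {1,3,4,5,6} → 2.

3 1 6 5 2 4 / 5 4 3 2 6 1 / 4 2 5 6 1 3 / 1 3 2 4 5 6 / 2 6 1 3 4 5 / 6 5 4 1 3 2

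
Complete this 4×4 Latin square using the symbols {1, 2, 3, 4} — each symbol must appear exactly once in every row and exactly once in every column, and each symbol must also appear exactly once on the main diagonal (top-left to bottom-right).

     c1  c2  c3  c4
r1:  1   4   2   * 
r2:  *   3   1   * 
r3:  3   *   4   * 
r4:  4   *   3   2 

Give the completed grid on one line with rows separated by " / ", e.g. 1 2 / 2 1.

1 4 2 3 / 2 3 1 4 / 3 2 4 1 / 4 1 3 2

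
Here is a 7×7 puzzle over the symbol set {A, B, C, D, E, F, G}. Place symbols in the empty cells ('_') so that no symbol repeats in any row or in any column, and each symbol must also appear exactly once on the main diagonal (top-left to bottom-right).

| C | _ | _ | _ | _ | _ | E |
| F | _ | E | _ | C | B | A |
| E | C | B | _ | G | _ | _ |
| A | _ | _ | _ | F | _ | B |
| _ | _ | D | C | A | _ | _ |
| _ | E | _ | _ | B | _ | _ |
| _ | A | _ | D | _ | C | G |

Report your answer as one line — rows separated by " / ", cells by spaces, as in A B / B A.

(r1,c5) = D
(r2,c2) = D
(r2,c4) = G
(r4,c2) = G
(r4,c3) = C
(r4,c4) = E
(r4,c6) = D
(r5,c7) = F
(r6,c6) = F
(r7,c1) = B
(r7,c3) = F
(r7,c5) = E
(r3,c6) = A
(r3,c7) = D
(r5,c1) = G
(r5,c2) = B
(r5,c6) = E
(r6,c1) = D
(r6,c4) = A
(r6,c7) = C
(r1,c2) = F
(r1,c4) = B
(r1,c6) = G
(r3,c4) = F
(r6,c3) = G
(r1,c3) = A

C F A B D G E / F D E G C B A / E C B F G A D / A G C E F D B / G B D C A E F / D E G A B F C / B A F D E C G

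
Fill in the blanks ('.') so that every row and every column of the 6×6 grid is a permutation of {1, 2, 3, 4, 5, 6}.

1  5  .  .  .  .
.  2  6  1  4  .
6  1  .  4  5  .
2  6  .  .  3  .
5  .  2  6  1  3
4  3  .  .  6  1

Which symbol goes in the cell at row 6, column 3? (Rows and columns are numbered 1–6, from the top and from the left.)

5

(r1,c5) = 2
(r2,c1) = 3
(r2,c6) = 5
(r3,c3) = 3
(r3,c6) = 2
(r4,c4) = 5
(r4,c6) = 4
(r5,c2) = 4
(r6,c3) = 5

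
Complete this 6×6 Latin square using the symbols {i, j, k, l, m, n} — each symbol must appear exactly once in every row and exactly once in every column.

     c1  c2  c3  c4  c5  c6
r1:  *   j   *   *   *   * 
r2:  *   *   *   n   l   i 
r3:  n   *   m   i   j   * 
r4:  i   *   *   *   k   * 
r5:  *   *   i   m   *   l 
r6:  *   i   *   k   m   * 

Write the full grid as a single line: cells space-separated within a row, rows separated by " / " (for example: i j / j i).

m j k l i n / k m j n l i / n l m i j k / i n l j k m / j k i m n l / l i n k m j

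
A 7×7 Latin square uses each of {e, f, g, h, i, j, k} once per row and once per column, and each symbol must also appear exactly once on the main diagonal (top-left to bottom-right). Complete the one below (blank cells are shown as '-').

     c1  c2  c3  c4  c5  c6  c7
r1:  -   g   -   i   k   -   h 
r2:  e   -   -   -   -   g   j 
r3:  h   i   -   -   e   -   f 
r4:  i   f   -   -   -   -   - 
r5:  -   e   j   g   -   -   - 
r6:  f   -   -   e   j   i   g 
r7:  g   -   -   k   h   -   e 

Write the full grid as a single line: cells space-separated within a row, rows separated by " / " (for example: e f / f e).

(r1,c1) = j
(r3,c4) = j
(r3,c6) = k
(r4,c4) = h
(r4,c5) = g
(r4,c7) = k
(r5,c1) = k
(r5,c5) = f
(r5,c6) = h
(r5,c7) = i
(r7,c2) = j
(r7,c6) = f
(r1,c6) = e
(r2,c2) = k
(r2,c4) = f
(r2,c5) = i
(r3,c3) = g
(r4,c3) = e
(r4,c6) = j
(r6,c2) = h
(r6,c3) = k
(r7,c3) = i
(r1,c3) = f
(r2,c3) = h

j g f i k e h / e k h f i g j / h i g j e k f / i f e h g j k / k e j g f h i / f h k e j i g / g j i k h f e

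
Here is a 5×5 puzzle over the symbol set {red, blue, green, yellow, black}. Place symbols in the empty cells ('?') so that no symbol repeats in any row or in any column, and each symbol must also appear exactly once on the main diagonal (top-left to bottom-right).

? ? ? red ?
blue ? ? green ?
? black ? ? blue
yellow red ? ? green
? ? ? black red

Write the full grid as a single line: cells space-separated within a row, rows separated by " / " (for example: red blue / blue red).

(r2,c2) = yellow
(r2,c5) = black
(r3,c3) = green
(r3,c4) = yellow
(r4,c4) = blue
(r5,c1) = green
(r5,c2) = blue
(r5,c3) = yellow
(r1,c1) = black
(r1,c2) = green
(r1,c3) = blue
(r1,c5) = yellow
(r2,c3) = red
(r3,c1) = red
(r4,c3) = black

black green blue red yellow / blue yellow red green black / red black green yellow blue / yellow red black blue green / green blue yellow black red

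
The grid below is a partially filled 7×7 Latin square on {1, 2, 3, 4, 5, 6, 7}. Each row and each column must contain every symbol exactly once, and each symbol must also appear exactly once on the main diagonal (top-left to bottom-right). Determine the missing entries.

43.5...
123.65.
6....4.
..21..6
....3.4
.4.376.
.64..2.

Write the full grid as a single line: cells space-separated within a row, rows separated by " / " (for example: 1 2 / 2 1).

4 3 6 5 2 7 1 / 1 2 3 4 6 5 7 / 6 1 7 2 5 4 3 / 7 5 2 1 4 3 6 / 2 7 5 6 3 1 4 / 5 4 1 3 7 6 2 / 3 6 4 7 1 2 5

(r2,c7) = 7
(r7,c4) = 7
(r7,c7) = 5
(r2,c4) = 4
(r3,c3) = 7
(r3,c4) = 2
(r5,c4) = 6
(r7,c1) = 3
(r7,c5) = 1
(r1,c5) = 2
(r1,c7) = 1
(r3,c5) = 5
(r3,c7) = 3
(r4,c5) = 4
(r6,c7) = 2
(r1,c3) = 6
(r1,c6) = 7
(r3,c2) = 1
(r4,c6) = 3
(r5,c6) = 1
(r6,c1) = 5
(r6,c3) = 1
(r4,c1) = 7
(r4,c2) = 5
(r5,c1) = 2
(r5,c2) = 7
(r5,c3) = 5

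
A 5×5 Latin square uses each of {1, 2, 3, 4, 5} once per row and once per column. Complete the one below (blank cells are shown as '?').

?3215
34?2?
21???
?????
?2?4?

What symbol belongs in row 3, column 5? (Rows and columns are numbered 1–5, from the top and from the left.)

4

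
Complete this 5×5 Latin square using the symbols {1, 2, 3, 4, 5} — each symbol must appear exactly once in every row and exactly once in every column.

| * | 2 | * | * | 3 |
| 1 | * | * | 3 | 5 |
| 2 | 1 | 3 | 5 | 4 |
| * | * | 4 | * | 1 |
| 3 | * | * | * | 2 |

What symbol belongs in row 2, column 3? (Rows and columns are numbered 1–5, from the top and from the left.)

2

row 2 has {1,3,5}; column 2 has {1,2} — only 4 is left for (r2,c2).
row 2 has {1,3,4,5}; column 3 has {3,4} — only 2 is left for (r2,c3).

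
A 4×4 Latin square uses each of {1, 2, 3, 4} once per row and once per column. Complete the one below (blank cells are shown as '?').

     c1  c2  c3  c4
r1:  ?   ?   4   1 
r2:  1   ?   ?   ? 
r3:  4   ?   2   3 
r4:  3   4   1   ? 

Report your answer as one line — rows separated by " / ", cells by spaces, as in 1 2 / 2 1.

2 3 4 1 / 1 2 3 4 / 4 1 2 3 / 3 4 1 2

(r1,c1) = 2
(r1,c2) = 3
(r2,c2) = 2
(r2,c3) = 3
(r2,c4) = 4
(r3,c2) = 1
(r4,c4) = 2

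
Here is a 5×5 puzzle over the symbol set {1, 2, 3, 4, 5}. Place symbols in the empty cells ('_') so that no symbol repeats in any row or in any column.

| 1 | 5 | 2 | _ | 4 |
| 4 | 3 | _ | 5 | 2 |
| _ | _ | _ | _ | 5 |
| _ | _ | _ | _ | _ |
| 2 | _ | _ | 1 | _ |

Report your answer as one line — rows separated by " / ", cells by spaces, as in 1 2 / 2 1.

1 5 2 3 4 / 4 3 1 5 2 / 3 1 4 2 5 / 5 2 3 4 1 / 2 4 5 1 3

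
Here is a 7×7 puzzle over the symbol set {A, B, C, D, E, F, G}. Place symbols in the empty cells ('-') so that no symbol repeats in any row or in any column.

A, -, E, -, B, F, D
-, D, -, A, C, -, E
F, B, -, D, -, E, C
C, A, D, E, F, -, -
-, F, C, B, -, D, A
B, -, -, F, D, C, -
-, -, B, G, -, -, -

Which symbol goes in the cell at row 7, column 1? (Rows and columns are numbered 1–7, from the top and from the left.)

(r1,c4) = C
(r2,c1) = G
(r2,c3) = F
(r2,c6) = B
(r4,c6) = G
(r4,c7) = B
(r5,c1) = E
(r5,c5) = G
(r6,c7) = G
(r7,c1) = D

D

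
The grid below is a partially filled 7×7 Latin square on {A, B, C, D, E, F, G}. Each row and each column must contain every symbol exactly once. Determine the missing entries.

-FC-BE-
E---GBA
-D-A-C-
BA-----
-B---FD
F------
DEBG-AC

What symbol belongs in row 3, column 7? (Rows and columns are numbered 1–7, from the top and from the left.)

(r1,c4) = D
(r1,c7) = G
(r2,c2) = C
(r2,c4) = F
(r3,c1) = G
(r6,c2) = G
(r6,c6) = D
(r7,c5) = F
(r1,c1) = A
(r2,c3) = D
(r3,c5) = E
(r4,c6) = G
(r5,c1) = C
(r5,c4) = E
(r5,c5) = A
(r6,c5) = C
(r3,c3) = F
(r3,c7) = B

B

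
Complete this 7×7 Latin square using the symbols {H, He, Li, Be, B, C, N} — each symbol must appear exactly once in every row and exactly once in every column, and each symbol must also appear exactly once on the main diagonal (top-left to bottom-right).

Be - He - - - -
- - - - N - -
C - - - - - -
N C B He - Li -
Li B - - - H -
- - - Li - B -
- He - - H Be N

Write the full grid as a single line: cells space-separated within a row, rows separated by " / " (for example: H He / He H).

Be H He B Li N C / He Li Be H N C B / C Be H N B He Li / N C B He Be Li H / Li B N Be C H He / H N C Li He B Be / B He Li C H Be N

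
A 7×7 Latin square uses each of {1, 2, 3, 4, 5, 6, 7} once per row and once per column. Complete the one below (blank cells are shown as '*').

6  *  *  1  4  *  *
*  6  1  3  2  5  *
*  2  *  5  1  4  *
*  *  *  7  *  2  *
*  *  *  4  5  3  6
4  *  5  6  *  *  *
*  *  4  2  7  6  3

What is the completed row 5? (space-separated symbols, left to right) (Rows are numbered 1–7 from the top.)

2 1 7 4 5 3 6

(r1,c6) = 7
(r2,c1) = 7
(r2,c7) = 4
(r3,c1) = 3
(r3,c7) = 7
(r6,c5) = 3
(r6,c6) = 1
(r6,c7) = 2
(r1,c7) = 5
(r3,c3) = 6
(r4,c3) = 3
(r4,c5) = 6
(r4,c7) = 1
(r6,c2) = 7
(r1,c2) = 3
(r1,c3) = 2
(r4,c1) = 5
(r4,c2) = 4
(r5,c2) = 1
(r5,c3) = 7
(r7,c1) = 1
(r7,c2) = 5
(r5,c1) = 2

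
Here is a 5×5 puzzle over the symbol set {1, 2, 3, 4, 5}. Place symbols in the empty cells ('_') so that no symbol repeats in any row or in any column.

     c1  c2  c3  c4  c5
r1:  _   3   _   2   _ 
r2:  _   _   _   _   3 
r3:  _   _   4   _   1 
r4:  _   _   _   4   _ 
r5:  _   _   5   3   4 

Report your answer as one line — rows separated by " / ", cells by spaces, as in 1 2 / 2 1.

Cell (r1,c3): row 1 has {2,3}; column 3 has {4,5} → 1.
Cell (r1,c5): row 1 has {1,2,3}; column 5 has {1,3,4} → 5.
Cell (r2,c3): row 2 has {3}; column 3 has {1,4,5} → 2.
Cell (r3,c4): row 3 has {1,4}; column 4 has {2,3,4} → 5.
Cell (r4,c3): row 4 has {4}; column 3 has {1,2,4,5} → 3.
Cell (r4,c5): row 4 has {3,4}; column 5 has {1,3,4,5} → 2.
Cell (r1,c1): row 1 has {1,2,3,5}; column 1 is empty so far → 4.
Cell (r2,c4): row 2 has {2,3}; column 4 has {2,3,4,5} → 1.
Cell (r3,c2): row 3 has {1,4,5}; column 2 has {3} → 2.
Cell (r5,c2): row 5 has {3,4,5}; column 2 has {2,3} → 1.
Cell (r2,c1): row 2 has {1,2,3}; column 1 has {4} → 5.
Cell (r2,c2): row 2 has {1,2,3,5}; column 2 has {1,2,3} → 4.
Cell (r3,c1): row 3 has {1,2,4,5}; column 1 has {4,5} → 3.
Cell (r4,c1): row 4 has {2,3,4}; column 1 has {3,4,5} → 1.
Cell (r4,c2): row 4 has {1,2,3,4}; column 2 has {1,2,3,4} → 5.
Cell (r5,c1): row 5 has {1,3,4,5}; column 1 has {1,3,4,5} → 2.

4 3 1 2 5 / 5 4 2 1 3 / 3 2 4 5 1 / 1 5 3 4 2 / 2 1 5 3 4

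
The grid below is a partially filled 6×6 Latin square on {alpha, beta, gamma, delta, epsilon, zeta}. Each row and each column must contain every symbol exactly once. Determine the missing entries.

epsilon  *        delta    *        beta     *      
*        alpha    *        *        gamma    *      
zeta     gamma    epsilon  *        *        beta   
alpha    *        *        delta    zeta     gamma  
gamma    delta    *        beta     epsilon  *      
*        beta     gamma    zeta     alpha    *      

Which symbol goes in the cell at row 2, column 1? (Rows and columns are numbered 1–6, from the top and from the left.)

beta

(r1,c2) = zeta
(r1,c6) = alpha
(r2,c4) = epsilon
(r3,c4) = alpha
(r3,c5) = delta
(r4,c2) = epsilon
(r4,c3) = beta
(r5,c6) = zeta
(r6,c1) = delta
(r6,c6) = epsilon
(r1,c4) = gamma
(r2,c1) = beta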